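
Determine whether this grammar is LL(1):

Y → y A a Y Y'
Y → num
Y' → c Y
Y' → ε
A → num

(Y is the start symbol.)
A grammar is LL(1) if for each non-terminal N with multiple productions, the predict sets of those productions are pairwise disjoint, where PREDICT(N → α) = (FIRST(α) \ {ε}) ∪ (FOLLOW(N) if α ⇒* ε).

Relevant sets:
  FOLLOW(Y') = { $, 'c' }

For Y:
  PREDICT(Y → y A a Y Y') = { 'y' }
  PREDICT(Y → num) = { 'num' }
For Y':
  PREDICT(Y' → c Y) = { 'c' }
  PREDICT(Y' → ε) = { $, 'c' }
A has a single production, so nothing to check there.

Conflict found: Predict set conflict for Y': { 'c' }
The grammar is NOT LL(1).

Answer: No. Predict set conflict for Y': { 'c' }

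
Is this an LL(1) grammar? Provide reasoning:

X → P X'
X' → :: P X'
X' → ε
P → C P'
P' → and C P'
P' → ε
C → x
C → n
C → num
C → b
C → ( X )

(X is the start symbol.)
A grammar is LL(1) if for each non-terminal N with multiple productions, the predict sets of those productions are pairwise disjoint, where PREDICT(N → α) = (FIRST(α) \ {ε}) ∪ (FOLLOW(N) if α ⇒* ε).

Relevant sets:
  FOLLOW(X') = { $, ')' }
  FOLLOW(P') = { $, ')', '::' }

For X':
  PREDICT(X' → :: P X') = { '::' }
  PREDICT(X' → ε) = { $, ')' }
For P':
  PREDICT(P' → and C P') = { 'and' }
  PREDICT(P' → ε) = { $, ')', '::' }
For C:
  PREDICT(C → x) = { 'x' }
  PREDICT(C → n) = { 'n' }
  PREDICT(C → num) = { 'num' }
  PREDICT(C → b) = { 'b' }
  PREDICT(C → '(' X ')') = { '(' }
X, P have a single production, so nothing to check there.

All predict sets are disjoint. The grammar IS LL(1).

Answer: Yes, the grammar is LL(1).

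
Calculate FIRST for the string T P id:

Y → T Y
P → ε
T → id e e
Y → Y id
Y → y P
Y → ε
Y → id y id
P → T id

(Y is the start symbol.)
{ 'id' }

FIRST sets of the non-terminals involved (from the grammar, by fixed-point iteration):
  FIRST(T) = { 'id' }

To compute FIRST(T P id), process the symbols left to right:
Symbol T is a non-terminal. Add FIRST(T) \ {ε} = { 'id' }
T is not nullable (ε ∉ FIRST(T)), so stop here.
FIRST(T P id) = { 'id' }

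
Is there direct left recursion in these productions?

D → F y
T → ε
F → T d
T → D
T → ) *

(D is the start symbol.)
Direct left recursion occurs when N → N α for some non-terminal N (the right-hand side begins with the left-hand side itself).

D → F y: starts with F
T → ε: starts with ε
F → T d: starts with T
T → D: starts with D
T → ) *: starts with ')'

No direct left recursion found.

Answer: No direct left recursion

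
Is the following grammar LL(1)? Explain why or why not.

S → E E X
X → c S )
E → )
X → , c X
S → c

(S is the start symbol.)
A grammar is LL(1) if for each non-terminal N with multiple productions, the predict sets of those productions are pairwise disjoint, where PREDICT(N → α) = (FIRST(α) \ {ε}) ∪ (FOLLOW(N) if α ⇒* ε).

Relevant sets:
  FIRST(E) = { ')' }

For S:
  PREDICT(S → E E X) = { ')' }
  PREDICT(S → c) = { 'c' }
For X:
  PREDICT(X → c S ')') = { 'c' }
  PREDICT(X → ',' c X) = { ',' }
E has a single production, so nothing to check there.

All predict sets are disjoint. The grammar IS LL(1).

Answer: Yes, the grammar is LL(1).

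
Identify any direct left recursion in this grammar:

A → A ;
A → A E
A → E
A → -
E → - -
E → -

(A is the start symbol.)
Yes, A is left-recursive

A → A ;: LEFT RECURSIVE (starts with A)
A → A E: LEFT RECURSIVE (starts with A)
A → E: starts with E
A → -: starts with '-'
E → - -: starts with '-'
E → -: starts with '-'

The grammar has direct left recursion on: A.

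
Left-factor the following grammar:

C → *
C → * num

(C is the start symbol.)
C → * C'
C' → ε
C' → num

Left-factoring transforms A → αβ₁ | αβ₂ into A → αA' and A' → β₁ | β₂
(α is the longest common prefix among the alternatives). Repeat until
no nonterminal has two alternatives with a common prefix.

Round 1: C has alternatives sharing prefix '*'. Introduce C': C → * C'
  Add: C' → ε
  Add: C' → num

No remaining common prefixes — done.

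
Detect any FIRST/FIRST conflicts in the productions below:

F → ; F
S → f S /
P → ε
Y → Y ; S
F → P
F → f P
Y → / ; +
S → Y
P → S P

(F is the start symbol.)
Yes. F → P / F → f P on { 'f' }; Y → Y ';' S / Y → '/' ';' '+' on { '/' }

A FIRST/FIRST conflict occurs when two productions N → α and N → β for the same non-terminal have FIRST(α) ∩ FIRST(β) ≠ ∅ (with ε ∈ FIRST of a nullable right-hand side, so two nullable alternatives also conflict).

FIRST sets of the non-terminals at (or reachable through a nullable prefix from) the front of some alternative:
  FIRST(P) = { '/', 'f', ε }
  FIRST(Y) = { '/' }
  FIRST(S) = { '/', 'f' }

Productions for F:
  F → ; F: FIRST = { ';' }
  F → P: FIRST = { '/', 'f', ε }
  F → f P: FIRST = { 'f' }
Productions for S:
  S → f S /: FIRST = { 'f' }
  S → Y: FIRST = { '/' }
Productions for P:
  P → ε: FIRST = { ε }
  P → S P: FIRST = { '/', 'f' }
Productions for Y:
  Y → Y ; S: FIRST = { '/' }
  Y → / ; +: FIRST = { '/' }

Conflict for F: F → P and F → f P
  Overlap: { 'f' }
Conflict for Y: Y → Y ; S and Y → / ; +
  Overlap: { '/' }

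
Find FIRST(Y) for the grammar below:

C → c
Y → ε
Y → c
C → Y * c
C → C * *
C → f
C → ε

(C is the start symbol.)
To compute FIRST(Y), examine every production with Y on the left-hand side, reading each right-hand side left to right until a non-nullable symbol is reached.

From Y → ε:
  - ε-production, so ε ∈ FIRST(Y)
From Y → c:
  - c is a terminal: add 'c' and stop

Collecting: FIRST(Y) = { 'c', ε }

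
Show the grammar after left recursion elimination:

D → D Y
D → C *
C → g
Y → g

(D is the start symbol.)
D is directly left-recursive. The standard transformation for
  A → A α₁ | ... | A α_m | β₁ | ... | β_n
is
  A  → β₁ A' | ... | β_n A'
  A' → α₁ A' | ... | α_m A' | ε

D → C * becomes D → C * D'
D → D Y becomes D' → Y D'
Add D' → ε

Productions for other non-terminals are unchanged:
  C → g
  Y → g

Resulting grammar:
D → C * D'
D' → Y D'
D' → ε
C → g
Y → g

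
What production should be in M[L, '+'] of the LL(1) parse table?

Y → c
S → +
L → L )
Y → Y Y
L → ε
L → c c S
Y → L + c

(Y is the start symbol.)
L → ε

To find M[L, '+'], we find productions for L where '+' is in the predict set (PREDICT(N → α) = (FIRST(α) \ {ε}) ∪ (FOLLOW(N) if α ⇒* ε)).

Relevant sets:
  FIRST(L) = { ')', 'c', ε }
  FOLLOW(L) = { ')', '+' }

L → L ): PREDICT = { ')', 'c' }
L → ε: PREDICT = { ')', '+' }
  '+' is in predict set, so this production goes in M[L, '+']
L → c c S: PREDICT = { 'c' }

M[L, '+'] = L → ε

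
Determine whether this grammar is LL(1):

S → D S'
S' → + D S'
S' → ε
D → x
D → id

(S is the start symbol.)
Relevant sets:
  FOLLOW(S') = { $ }

For S':
  PREDICT(S' → '+' D S') = { '+' }
  PREDICT(S' → ε) = { $ }
For D:
  PREDICT(D → x) = { 'x' }
  PREDICT(D → id) = { 'id' }
S has a single production, so nothing to check there.

All predict sets are disjoint. The grammar IS LL(1).

Answer: Yes, the grammar is LL(1).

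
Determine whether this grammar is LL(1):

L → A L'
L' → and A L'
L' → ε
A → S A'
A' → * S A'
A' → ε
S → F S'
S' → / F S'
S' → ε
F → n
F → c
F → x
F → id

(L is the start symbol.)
A grammar is LL(1) if for each non-terminal N with multiple productions, the predict sets of those productions are pairwise disjoint, where PREDICT(N → α) = (FIRST(α) \ {ε}) ∪ (FOLLOW(N) if α ⇒* ε).

Relevant sets:
  FOLLOW(L') = { $ }
  FOLLOW(A') = { $, 'and' }
  FOLLOW(S') = { $, '*', 'and' }

For L':
  PREDICT(L' → and A L') = { 'and' }
  PREDICT(L' → ε) = { $ }
For A':
  PREDICT(A' → '*' S A') = { '*' }
  PREDICT(A' → ε) = { $, 'and' }
For S':
  PREDICT(S' → '/' F S') = { '/' }
  PREDICT(S' → ε) = { $, '*', 'and' }
For F:
  PREDICT(F → n) = { 'n' }
  PREDICT(F → c) = { 'c' }
  PREDICT(F → x) = { 'x' }
  PREDICT(F → id) = { 'id' }
L, A, S have a single production, so nothing to check there.

All predict sets are disjoint. The grammar IS LL(1).

Answer: Yes, the grammar is LL(1).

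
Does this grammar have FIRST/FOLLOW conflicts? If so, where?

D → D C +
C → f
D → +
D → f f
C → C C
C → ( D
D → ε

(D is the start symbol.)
Yes. D → D C '+' with FOLLOW(D) on { '(', '+', 'f' }; D → '+' with FOLLOW(D) on { '+' }; D → f f with FOLLOW(D) on { 'f' }

A FIRST/FOLLOW conflict occurs when a non-terminal N has a nullable alternative N → β (β ⇒* ε) and another alternative N → α with FIRST(α) ∩ FOLLOW(N) ≠ ∅: on such a lookahead the parser cannot decide between expanding α and letting N vanish via β.

Nullable non-terminals: D.
FIRST sets used below: FIRST(D) = { '(', '+', 'f', ε }, FIRST(C) = { '(', 'f' }

D: nullable alternative(s) D → ε; FOLLOW(D) = { $, '(', '+', 'f' }
  D → D C +: FIRST \ {ε} = { '(', '+', 'f' } — overlaps FOLLOW(D) on { '(', '+', 'f' }: CONFLICT
  D → +: FIRST \ {ε} = { '+' } — overlaps FOLLOW(D) on { '+' }: CONFLICT
  D → f f: FIRST \ {ε} = { 'f' } — overlaps FOLLOW(D) on { 'f' }: CONFLICT
  D → ε: FIRST \ {ε} = { } — this is the only nullable alternative, skip

C has no nullable alternative, so no FIRST/FOLLOW check is needed there.

So the grammar has 3 FIRST/FOLLOW conflicts (marked CONFLICT above).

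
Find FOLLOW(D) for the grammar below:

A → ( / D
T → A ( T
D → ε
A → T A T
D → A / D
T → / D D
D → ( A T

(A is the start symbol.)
To compute FOLLOW(D), find every occurrence of D on a right-hand side N → α D β: add FIRST(β) \ {ε}, and if β is empty or nullable also add FOLLOW(N). Iterate to a fixed point.

In A → ( / D: D is at the end, add FOLLOW(A)
In D → A / D: D is at the end; this adds FOLLOW(D) to itself — nothing new
In T → / D D: D is followed by D, add FIRST(D) \ {ε} = { '(', '/' }
  D is nullable, so also add FOLLOW(T)
In T → / D D: D is at the end, add FOLLOW(T)

The FOLLOW sets referred to above (computed the same way, to a fixed point):
  FOLLOW(A) = { $, '(', '/' }
  FOLLOW(T) = { $, '(', '/' }

Taking the union: FOLLOW(D) = { $, '(', '/' }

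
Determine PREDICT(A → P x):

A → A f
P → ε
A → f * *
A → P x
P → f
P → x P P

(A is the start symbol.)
{ 'f', 'x' }

PREDICT(A → P x) = (FIRST(RHS) \ {ε}) ∪ (FOLLOW(A) if ε ∈ FIRST(RHS), i.e. RHS ⇒* ε)
FIRST(P) = { 'f', 'x', ε }
FIRST(P x) = { 'f', 'x' }
ε ∉ FIRST(P x), so FOLLOW(A) is not added.
PREDICT(A → P x) = { 'f', 'x' }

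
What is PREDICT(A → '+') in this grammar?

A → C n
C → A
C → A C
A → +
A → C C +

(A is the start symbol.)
{ '+' }

PREDICT(A → '+') = (FIRST(RHS) \ {ε}) ∪ (FOLLOW(A) if ε ∈ FIRST(RHS), i.e. RHS ⇒* ε)
FIRST('+') = { '+' }
ε ∉ FIRST('+'), so FOLLOW(A) is not added.
PREDICT(A → '+') = { '+' }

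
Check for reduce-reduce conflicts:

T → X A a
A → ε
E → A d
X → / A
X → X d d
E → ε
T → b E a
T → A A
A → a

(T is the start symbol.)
Yes — I6: [A → .] vs [E → .]

A reduce-reduce conflict occurs when an LR(0) state has two complete items [A → α .] and [B → β .] — both call for a reduction, and with no lookahead the parser cannot choose between them.

Augment with T' → T and build the canonical LR(0) collection (I0 = CLOSURE({[T' → . T]}), then GOTO on every symbol after a dot until no new states appear). It has 17 states:
  I0: { [A → . a], [A → .], [T → . A A], [T → . X A a], [T → . b E a], [T' → . T], [X → . / A], [X → . X d d] }  — shift, reduce
  I1: { [A → . a], [A → .], [X → / . A] }  — shift, reduce
  I2: { [A → . a], [A → .], [T → A . A] }  — shift, reduce
  I3: { [T' → T .] }  — accept
  I4: { [A → . a], [A → .], [T → X . A a], [X → X . d d] }  — shift, reduce
  I5: { [A → a .] }  — reduce
  I6: { [A → . a], [A → .], [E → . A d], [E → .], [T → b . E a] }  — shift, 2 reduces
  I7: { [E → A . d] }  — shift
  I8: { [T → b E . a] }  — shift
  I9: { [T → b E a .] }  — reduce
  I10: { [E → A d .] }  — reduce
  I11: { [T → X A . a] }  — shift
  I12: { [X → X d . d] }  — shift
  I13: { [X → X d d .] }  — reduce
  I14: { [T → X A a .] }  — reduce
  I15: { [T → A A .] }  — reduce
  I16: { [X → / A .] }  — reduce

I6 contains complete items [A → .], [E → .] — reduce-reduce conflict.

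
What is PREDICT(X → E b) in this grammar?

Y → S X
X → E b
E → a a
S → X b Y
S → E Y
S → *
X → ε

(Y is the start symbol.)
PREDICT(X → E b) = (FIRST(RHS) \ {ε}) ∪ (FOLLOW(X) if ε ∈ FIRST(RHS), i.e. RHS ⇒* ε)
FIRST(E) = { 'a' }
FIRST(E b) = { 'a' }
ε ∉ FIRST(E b), so FOLLOW(X) is not added.
PREDICT(X → E b) = { 'a' }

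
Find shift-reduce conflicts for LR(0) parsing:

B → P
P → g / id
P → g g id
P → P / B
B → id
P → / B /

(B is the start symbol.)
Augment with B' → B and build the canonical LR(0) collection (I0 = CLOSURE({[B' → . B]}), then GOTO on every symbol after a dot until no new states appear). It has 14 states:
  I0: { [B → . P], [B → . id], [B' → . B], [P → . / B /], [P → . P / B], [P → . g / id], [P → . g g id] }  — shift
  I1: { [B → . P], [B → . id], [P → . / B /], [P → . P / B], [P → . g / id], [P → . g g id], [P → / . B /] }  — shift
  I2: { [B' → B .] }  — accept
  I3: { [B → P .], [P → P . / B] }  — shift, reduce
  I4: { [P → g . / id], [P → g . g id] }  — shift
  I5: { [B → id .] }  — reduce
  I6: { [P → g / . id] }  — shift
  I7: { [P → g g . id] }  — shift
  I8: { [P → g g id .] }  — reduce
  I9: { [P → g / id .] }  — reduce
  I10: { [B → . P], [B → . id], [P → . / B /], [P → . P / B], [P → . g / id], [P → . g g id], [P → P / . B] }  — shift
  I11: { [P → P / B .] }  — reduce
  I12: { [P → / B . /] }  — shift
  I13: { [P → / B / .] }  — reduce

I3 contains reduce item [B → P .] and shift item [P → P . / B] — shift-reduce conflict.

Answer: Yes — I3: [B → P .] vs [P → P . / B]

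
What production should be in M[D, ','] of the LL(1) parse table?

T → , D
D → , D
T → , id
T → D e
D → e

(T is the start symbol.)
To find M[D, ','], we find productions for D where ',' is in the predict set (PREDICT(N → α) = (FIRST(α) \ {ε}) ∪ (FOLLOW(N) if α ⇒* ε)).

D → , D: PREDICT = { ',' }
  ',' is in predict set, so this production goes in M[D, ',']
D → e: PREDICT = { 'e' }

M[D, ','] = D → , D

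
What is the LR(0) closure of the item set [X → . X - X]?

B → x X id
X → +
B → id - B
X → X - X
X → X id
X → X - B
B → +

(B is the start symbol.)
Start with: [X → . X - X]
  [X → . X - X] has the dot before X: add [X → . +], [X → . X id], [X → . X - B]
No further items can be added.

CLOSURE = { [X → . +], [X → . X - B], [X → . X - X], [X → . X id] }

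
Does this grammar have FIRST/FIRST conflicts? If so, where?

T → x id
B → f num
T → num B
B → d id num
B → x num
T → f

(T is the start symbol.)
A FIRST/FIRST conflict occurs when two productions N → α and N → β for the same non-terminal have FIRST(α) ∩ FIRST(β) ≠ ∅ (with ε ∈ FIRST of a nullable right-hand side, so two nullable alternatives also conflict).

Productions for T:
  T → x id: FIRST = { 'x' }
  T → num B: FIRST = { 'num' }
  T → f: FIRST = { 'f' }
Productions for B:
  B → f num: FIRST = { 'f' }
  B → d id num: FIRST = { 'd' }
  B → x num: FIRST = { 'x' }

All alternatives of each non-terminal have pairwise disjoint FIRST sets.

Answer: No FIRST/FIRST conflicts.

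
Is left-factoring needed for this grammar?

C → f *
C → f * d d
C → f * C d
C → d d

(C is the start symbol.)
Yes, C has productions with common prefix 'f *'

Left-factoring is needed when two productions for the same non-terminal
share a common prefix on the right-hand side.

Productions for C:
  C → f *
  C → f * d d
  C → f * C d
  C → d d

Found common prefix 'f *' in productions for C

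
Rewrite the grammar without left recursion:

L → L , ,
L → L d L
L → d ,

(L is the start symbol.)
L → d , L'
L' → , , L'
L' → d L L'
L' → ε

L is directly left-recursive. The standard transformation for
  A → A α₁ | ... | A α_m | β₁ | ... | β_n
is
  A  → β₁ A' | ... | β_n A'
  A' → α₁ A' | ... | α_m A' | ε

L → d , becomes L → d , L'
L → L , , becomes L' → , , L'
L → L d L becomes L' → d L L'
Add L' → ε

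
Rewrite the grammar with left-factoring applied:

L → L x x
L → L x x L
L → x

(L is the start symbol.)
L → L x x L'
L' → ε
L' → L
L → x

Left-factoring transforms A → αβ₁ | αβ₂ into A → αA' and A' → β₁ | β₂
(α is the longest common prefix among the alternatives). Repeat until
no nonterminal has two alternatives with a common prefix.

Round 1: L has alternatives sharing prefix 'L x x'. Introduce L': L → L x x L'
  Add: L' → ε
  Add: L' → L

No remaining common prefixes — done.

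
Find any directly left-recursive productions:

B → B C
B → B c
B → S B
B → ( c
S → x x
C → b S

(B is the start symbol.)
Direct left recursion occurs when N → N α for some non-terminal N (the right-hand side begins with the left-hand side itself).

B → B C: LEFT RECURSIVE (starts with B)
B → B c: LEFT RECURSIVE (starts with B)
B → S B: starts with S
B → ( c: starts with '('
S → x x: starts with x
C → b S: starts with b

The grammar has direct left recursion on: B.

Answer: Yes, B is left-recursive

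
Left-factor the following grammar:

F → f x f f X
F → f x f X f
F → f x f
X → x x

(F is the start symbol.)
Left-factoring transforms A → αβ₁ | αβ₂ into A → αA' and A' → β₁ | β₂
(α is the longest common prefix among the alternatives). Repeat until
no nonterminal has two alternatives with a common prefix.

Round 1: F has alternatives sharing prefix 'f x f'. Introduce F': F → f x f F'
  Add: F' → f X
  Add: F' → X f
  Add: F' → ε

No remaining common prefixes — done.

Resulting grammar:
F → f x f F'
F' → f X
F' → X f
F' → ε
X → x x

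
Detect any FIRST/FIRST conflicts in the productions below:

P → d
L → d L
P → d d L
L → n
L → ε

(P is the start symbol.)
Yes. P → d / P → d d L on { 'd' }

Productions for P:
  P → d: FIRST = { 'd' }
  P → d d L: FIRST = { 'd' }
Productions for L:
  L → d L: FIRST = { 'd' }
  L → n: FIRST = { 'n' }
  L → ε: FIRST = { ε }

Conflict for P: P → d and P → d d L
  Overlap: { 'd' }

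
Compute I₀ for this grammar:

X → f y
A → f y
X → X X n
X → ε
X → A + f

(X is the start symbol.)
First, augment the grammar with X' → X
I₀ = CLOSURE({ [X' → . X] }):
  [X' → . X] has the dot before X: add [X → . f y], [X → . X X n], [X → .], [X → . A + f]
  [X → . A + f] has the dot before A: add [A → . f y]
No further items can be added.

I₀ = { [A → . f y], [X → . A + f], [X → . X X n], [X → . f y], [X → .], [X' → . X] }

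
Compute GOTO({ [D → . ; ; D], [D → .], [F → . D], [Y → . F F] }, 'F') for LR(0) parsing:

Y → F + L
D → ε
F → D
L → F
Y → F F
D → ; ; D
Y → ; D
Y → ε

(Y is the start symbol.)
{ [D → . ; ; D], [D → .], [F → . D], [Y → F . F] }

GOTO(I, 'F') = CLOSURE({ [A → αX.β] : [A → α.Xβ] ∈ I, X = 'F' })

Items with dot before 'F', with the dot advanced:
  [Y → . F F] → [Y → F . F]
Closure of the advanced items:
  [Y → F . F] has the dot before F: add [F → . D]
  [F → . D] has the dot before D: add [D → .], [D → . ; ; D]

GOTO = { [D → . ; ; D], [D → .], [F → . D], [Y → F . F] }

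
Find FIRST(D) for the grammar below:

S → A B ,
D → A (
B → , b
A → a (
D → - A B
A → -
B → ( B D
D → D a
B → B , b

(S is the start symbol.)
FIRST sets of the other non-terminals involved (by the same procedure, iterated to a fixed point):
  FIRST(A) = { '-', 'a' }

From D → A (:
  - A is a non-terminal: add FIRST(A) \ {ε} = { '-', 'a' }
    A is not nullable, so stop
From D → - A B:
  - '-' is a terminal: add '-' and stop
From D → D a:
  - D is the symbol being defined: contributes nothing new
    D is not nullable, so stop

Collecting: FIRST(D) = { '-', 'a' }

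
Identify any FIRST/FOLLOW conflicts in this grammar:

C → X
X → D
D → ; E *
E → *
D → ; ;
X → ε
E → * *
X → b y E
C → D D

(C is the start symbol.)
No FIRST/FOLLOW conflicts.

A FIRST/FOLLOW conflict occurs when a non-terminal N has a nullable alternative N → β (β ⇒* ε) and another alternative N → α with FIRST(α) ∩ FOLLOW(N) ≠ ∅: on such a lookahead the parser cannot decide between expanding α and letting N vanish via β.

Nullable non-terminals: C, X.
FIRST sets used below: FIRST(X) = { ';', 'b', ε }, FIRST(D) = { ';' }

C: nullable alternative(s) C → X; FOLLOW(C) = { $ }
  C → X: FIRST \ {ε} = { ';', 'b' } — this is the only nullable alternative, skip
  C → D D: FIRST \ {ε} = { ';' } — disjoint from FOLLOW(C)

X: nullable alternative(s) X → ε; FOLLOW(X) = { $ }
  X → D: FIRST \ {ε} = { ';' } — disjoint from FOLLOW(X)
  X → ε: FIRST \ {ε} = { } — this is the only nullable alternative, skip
  X → b y E: FIRST \ {ε} = { 'b' } — disjoint from FOLLOW(X)

D, E have no nullable alternative, so no FIRST/FOLLOW check is needed there.

No FIRST/FOLLOW conflicts found.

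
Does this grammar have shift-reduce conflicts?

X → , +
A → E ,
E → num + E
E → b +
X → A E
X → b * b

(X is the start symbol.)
A shift-reduce conflict occurs when an LR(0) state has both:
  - a complete (reduce) item [A → α .] (dot at the end), and
  - a shift item [B → β . c γ] (dot before a terminal).

Augment with X' → X and build the canonical LR(0) collection (I0 = CLOSURE({[X' → . X]}), then GOTO on every symbol after a dot until no new states appear). It has 16 states:
  I0: { [A → . E ,], [E → . b +], [E → . num + E], [X → . , +], [X → . A E], [X → . b * b], [X' → . X] }  — shift
  I1: { [X → , . +] }  — shift
  I2: { [E → . b +], [E → . num + E], [X → A . E] }  — shift
  I3: { [A → E . ,] }  — shift
  I4: { [X' → X .] }  — accept
  I5: { [E → b . +], [X → b . * b] }  — shift
  I6: { [E → num . + E] }  — shift
  I7: { [E → . b +], [E → . num + E], [E → num + . E] }  — shift
  I8: { [E → num + E .] }  — reduce
  I9: { [E → b . +] }  — shift
  I10: { [E → b + .] }  — reduce
  I11: { [X → b * . b] }  — shift
  I12: { [X → b * b .] }  — reduce
  I13: { [A → E , .] }  — reduce
  I14: { [X → A E .] }  — reduce
  I15: { [X → , + .] }  — reduce

No state contains both a complete item and a shift item.

Answer: No shift-reduce conflicts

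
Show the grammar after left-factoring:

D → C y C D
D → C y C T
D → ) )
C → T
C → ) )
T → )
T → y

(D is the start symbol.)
D → C y C D'
D' → D
D' → T
D → ) )
C → T
C → ) )
T → )
T → y

Left-factoring transforms A → αβ₁ | αβ₂ into A → αA' and A' → β₁ | β₂
(α is the longest common prefix among the alternatives). Repeat until
no nonterminal has two alternatives with a common prefix.

Round 1: D has alternatives sharing prefix 'C y C'. Introduce D': D → C y C D'
  Add: D' → D
  Add: D' → T

No remaining common prefixes — done.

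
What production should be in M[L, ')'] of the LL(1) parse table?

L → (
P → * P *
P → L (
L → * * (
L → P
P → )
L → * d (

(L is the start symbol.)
L → P

To find M[L, ')'], we find productions for L where ')' is in the predict set (PREDICT(N → α) = (FIRST(α) \ {ε}) ∪ (FOLLOW(N) if α ⇒* ε)).

Relevant sets:
  FIRST(P) = { '(', ')', '*' }

L → (: PREDICT = { '(' }
L → * * (: PREDICT = { '*' }
L → P: PREDICT = { '(', ')', '*' }
  ')' is in predict set, so this production goes in M[L, ')']
L → * d (: PREDICT = { '*' }

M[L, ')'] = L → P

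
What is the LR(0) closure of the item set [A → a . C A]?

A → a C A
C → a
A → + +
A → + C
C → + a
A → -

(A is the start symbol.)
Start with: [A → a . C A]
  [A → a . C A] has the dot before C: add [C → . a], [C → . + a]
No further items can be added.

CLOSURE = { [A → a . C A], [C → . + a], [C → . a] }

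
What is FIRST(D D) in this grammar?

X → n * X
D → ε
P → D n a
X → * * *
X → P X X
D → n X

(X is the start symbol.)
FIRST sets of the non-terminals involved (from the grammar, by fixed-point iteration):
  FIRST(D) = { 'n', ε }

To compute FIRST(D D), process the symbols left to right:
Symbol D is a non-terminal. Add FIRST(D) \ {ε} = { 'n' }
D is nullable (ε ∈ FIRST(D)), continue to the next symbol.
Symbol D is a non-terminal. Add FIRST(D) \ {ε} = { 'n' }
D is nullable (ε ∈ FIRST(D)), continue to the next symbol.
All symbols are nullable, so ε is in the result.
FIRST(D D) = { 'n', ε }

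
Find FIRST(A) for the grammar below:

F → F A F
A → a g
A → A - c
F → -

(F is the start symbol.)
{ 'a' }

From A → a g:
  - a is a terminal: add 'a' and stop
From A → A - c:
  - A is the symbol being defined: contributes nothing new
    A is not nullable, so stop

Collecting: FIRST(A) = { 'a' }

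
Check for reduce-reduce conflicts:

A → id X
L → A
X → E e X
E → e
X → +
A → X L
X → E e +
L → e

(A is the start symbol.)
A reduce-reduce conflict occurs when an LR(0) state has two complete items [A → α .] and [B → β .] — both call for a reduction, and with no lookahead the parser cannot choose between them.

Augment with A' → A and build the canonical LR(0) collection (I0 = CLOSURE({[A' → . A]}), then GOTO on every symbol after a dot until no new states appear). It has 14 states:
  I0: { [A → . X L], [A → . id X], [A' → . A], [E → . e], [X → . +], [X → . E e +], [X → . E e X] }  — shift
  I1: { [X → + .] }  — reduce
  I2: { [A' → A .] }  — accept
  I3: { [X → E . e +], [X → E . e X] }  — shift
  I4: { [A → . X L], [A → . id X], [A → X . L], [E → . e], [L → . A], [L → . e], [X → . +], [X → . E e +], [X → . E e X] }  — shift
  I5: { [E → e .] }  — reduce
  I6: { [A → id . X], [E → . e], [X → . +], [X → . E e +], [X → . E e X] }  — shift
  I7: { [A → id X .] }  — reduce
  I8: { [L → A .] }  — reduce
  I9: { [A → X L .] }  — reduce
  I10: { [E → e .], [L → e .] }  — 2 reduces
  I11: { [E → . e], [X → . +], [X → . E e +], [X → . E e X], [X → E e . +], [X → E e . X] }  — shift
  I12: { [X → + .], [X → E e + .] }  — 2 reduces
  I13: { [X → E e X .] }  — reduce

I10 contains complete items [E → e .], [L → e .] — reduce-reduce conflict.
I12 contains complete items [X → + .], [X → E e + .] — reduce-reduce conflict.

Answer: Yes — I10: [E → e .] vs [L → e .]; I12: [X → + .] vs [X → E e + .]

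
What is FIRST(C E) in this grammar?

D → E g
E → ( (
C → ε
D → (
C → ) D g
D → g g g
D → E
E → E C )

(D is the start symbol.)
FIRST sets of the non-terminals involved (from the grammar, by fixed-point iteration):
  FIRST(C) = { ')', ε }
  FIRST(E) = { '(' }

To compute FIRST(C E), process the symbols left to right:
Symbol C is a non-terminal. Add FIRST(C) \ {ε} = { ')' }
C is nullable (ε ∈ FIRST(C)), continue to the next symbol.
Symbol E is a non-terminal. Add FIRST(E) \ {ε} = { '(' }
E is not nullable (ε ∉ FIRST(E)), so stop here.
FIRST(C E) = { '(', ')' }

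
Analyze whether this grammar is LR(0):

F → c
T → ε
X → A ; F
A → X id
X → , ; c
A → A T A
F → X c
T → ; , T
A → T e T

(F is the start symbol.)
No. Shift-reduce conflict between [T → .] and [F → . c]

A grammar is LR(0) if no state in the canonical LR(0) collection has:
  - both a shift item (dot before a terminal) and a complete item (shift-reduce conflict), or
  - two or more complete items (reduce-reduce conflict; the accept item [F' → F .] counts as a complete item here).

Augment with F' → F and build the canonical LR(0) collection (I0 = CLOSURE({[F' → . F]}), then GOTO on every symbol after a dot until no new states appear). It has 23 states:
  I0: { [A → . A T A], [A → . T e T], [A → . X id], [F → . X c], [F → . c], [F' → . F], [T → . ; , T], [T → .], [X → . , ; c], [X → . A ; F] }  — shift, reduce
  I1: { [X → , . ; c] }  — shift
  I2: { [T → ; . , T] }  — shift
  I3: { [A → A . T A], [T → . ; , T], [T → .], [X → A . ; F] }  — shift, reduce
  I4: { [F' → F .] }  — accept
  I5: { [A → T . e T] }  — shift
  I6: { [A → X . id], [F → X . c] }  — shift
  I7: { [F → c .] }  — reduce
  I8: { [F → X c .] }  — reduce
  I9: { [A → X id .] }  — reduce
  I10: { [A → T e . T], [T → . ; , T], [T → .] }  — shift, reduce
  I11: { [A → T e T .] }  — reduce
  I12: { [A → . A T A], [A → . T e T], [A → . X id], [F → . X c], [F → . c], [T → . ; , T], [T → .], [T → ; . , T], [X → . , ; c], [X → . A ; F], [X → A ; . F] }  — shift, reduce
  I13: { [A → . A T A], [A → . T e T], [A → . X id], [A → A T . A], [T → . ; , T], [T → .], [X → . , ; c], [X → . A ; F] }  — shift, reduce
  I14: { [A → A . T A], [A → A T A .], [T → . ; , T], [T → .], [X → A . ; F] }  — shift, 2 reduces
  I15: { [A → X . id] }  — shift
  I16: { [T → . ; , T], [T → .], [T → ; , . T], [X → , . ; c] }  — shift, reduce
  I17: { [X → A ; F .] }  — reduce
  I18: { [T → ; . , T], [X → , ; . c] }  — shift
  I19: { [T → ; , T .] }  — reduce
  I20: { [T → . ; , T], [T → .], [T → ; , . T] }  — shift, reduce
  I21: { [X → , ; c .] }  — reduce
  I22: { [X → , ; . c] }  — shift

Conflict in state I0:
  Shift-reduce conflict between [T → .] and [F → . c]
So the grammar is NOT LR(0).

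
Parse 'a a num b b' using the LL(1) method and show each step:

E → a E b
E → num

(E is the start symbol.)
LL(1) parsing maintains a stack (initially the start symbol over $) and the input. At each step: if the stack top is a terminal, match it against the current input token; if it is a non-terminal N, replace it with the RHS of M[N, lookahead] (the unique production whose predict set contains the lookahead).

Stack is shown with the top on the left.

Stack      Input          Action
--------------------------------
E $        a a num b b $  output E → a E b
a E b $    a a num b b $  match 'a'
E b $      a num b b $    output E → a E b
a E b b $  a num b b $    match 'a'
E b b $    num b b $      output E → num
num b b $  num b b $      match 'num'
b b $      b b $          match 'b'
b $        b $            match 'b'
$          $              accept

The string is accepted.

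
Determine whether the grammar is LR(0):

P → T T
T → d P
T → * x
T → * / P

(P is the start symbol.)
Yes, the grammar is LR(0)

A grammar is LR(0) if no state in the canonical LR(0) collection has:
  - both a shift item (dot before a terminal) and a complete item (shift-reduce conflict), or
  - two or more complete items (reduce-reduce conflict; the accept item [P' → P .] counts as a complete item here).

Augment with P' → P and build the canonical LR(0) collection (I0 = CLOSURE({[P' → . P]}), then GOTO on every symbol after a dot until no new states appear). It has 10 states:
  I0: { [P → . T T], [P' → . P], [T → . * / P], [T → . * x], [T → . d P] }  — shift
  I1: { [T → * . / P], [T → * . x] }  — shift
  I2: { [P' → P .] }  — accept
  I3: { [P → T . T], [T → . * / P], [T → . * x], [T → . d P] }  — shift
  I4: { [P → . T T], [T → . * / P], [T → . * x], [T → . d P], [T → d . P] }  — shift
  I5: { [T → d P .] }  — reduce
  I6: { [P → T T .] }  — reduce
  I7: { [P → . T T], [T → * / . P], [T → . * / P], [T → . * x], [T → . d P] }  — shift
  I8: { [T → * x .] }  — reduce
  I9: { [T → * / P .] }  — reduce

Every state is either a pure shift/goto state or contains exactly one complete item and nothing to shift — no conflicts. The grammar is LR(0).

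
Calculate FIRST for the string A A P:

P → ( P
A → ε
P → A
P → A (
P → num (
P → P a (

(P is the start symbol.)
FIRST sets of the non-terminals involved (from the grammar, by fixed-point iteration):
  FIRST(A) = { ε }
  FIRST(P) = { '(', 'a', 'num', ε }

To compute FIRST(A A P), process the symbols left to right:
Symbol A is a non-terminal. Add FIRST(A) \ {ε} = { }
A is nullable (ε ∈ FIRST(A)), continue to the next symbol.
Symbol A is a non-terminal. Add FIRST(A) \ {ε} = { }
A is nullable (ε ∈ FIRST(A)), continue to the next symbol.
Symbol P is a non-terminal. Add FIRST(P) \ {ε} = { '(', 'a', 'num' }
P is nullable (ε ∈ FIRST(P)), continue to the next symbol.
All symbols are nullable, so ε is in the result.
FIRST(A A P) = { '(', 'a', 'num', ε }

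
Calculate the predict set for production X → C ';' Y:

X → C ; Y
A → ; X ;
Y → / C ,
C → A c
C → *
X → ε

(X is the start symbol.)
{ '*', ';' }

PREDICT(X → C ';' Y) = (FIRST(RHS) \ {ε}) ∪ (FOLLOW(X) if ε ∈ FIRST(RHS), i.e. RHS ⇒* ε)
FIRST(C) = { '*', ';' }
FIRST(C ';' Y) = { '*', ';' }
ε ∉ FIRST(C ';' Y), so FOLLOW(X) is not added.
PREDICT(X → C ';' Y) = { '*', ';' }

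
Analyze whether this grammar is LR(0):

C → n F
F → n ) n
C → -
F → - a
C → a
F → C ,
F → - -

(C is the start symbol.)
No. Shift-reduce conflict between [C → - .] and [F → - . -]

A grammar is LR(0) if no state in the canonical LR(0) collection has:
  - both a shift item (dot before a terminal) and a complete item (shift-reduce conflict), or
  - two or more complete items (reduce-reduce conflict; the accept item [C' → C .] counts as a complete item here).

Augment with C' → C and build the canonical LR(0) collection (I0 = CLOSURE({[C' → . C]}), then GOTO on every symbol after a dot until no new states appear). It has 14 states:
  I0: { [C → . -], [C → . a], [C → . n F], [C' → . C] }  — shift
  I1: { [C → - .] }  — reduce
  I2: { [C' → C .] }  — accept
  I3: { [C → a .] }  — reduce
  I4: { [C → . -], [C → . a], [C → . n F], [C → n . F], [F → . - -], [F → . - a], [F → . C ,], [F → . n ) n] }  — shift
  I5: { [C → - .], [F → - . -], [F → - . a] }  — shift, reduce
  I6: { [F → C . ,] }  — shift
  I7: { [C → n F .] }  — reduce
  I8: { [C → . -], [C → . a], [C → . n F], [C → n . F], [F → . - -], [F → . - a], [F → . C ,], [F → . n ) n], [F → n . ) n] }  — shift
  I9: { [F → n ) . n] }  — shift
  I10: { [F → n ) n .] }  — reduce
  I11: { [F → C , .] }  — reduce
  I12: { [F → - - .] }  — reduce
  I13: { [F → - a .] }  — reduce

Conflict in state I5:
  Shift-reduce conflict between [C → - .] and [F → - . -]
So the grammar is NOT LR(0).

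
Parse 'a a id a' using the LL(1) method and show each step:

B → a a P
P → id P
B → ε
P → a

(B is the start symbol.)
Stack is shown with the top on the left.

Stack    Input       Action
---------------------------
B $      a a id a $  output B → a a P
a a P $  a a id a $  match 'a'
a P $    a id a $    match 'a'
P $      id a $      output P → id P
id P $   id a $      match 'id'
P $      a $         output P → a
a $      a $         match 'a'
$        $           accept

The string is accepted.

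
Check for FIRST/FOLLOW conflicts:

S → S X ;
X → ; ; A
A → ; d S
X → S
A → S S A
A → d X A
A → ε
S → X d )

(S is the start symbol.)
Yes. A → ';' d S with FOLLOW(A) on { ';' }; A → S S A with FOLLOW(A) on { ';' }; A → d X A with FOLLOW(A) on { 'd' }

A FIRST/FOLLOW conflict occurs when a non-terminal N has a nullable alternative N → β (β ⇒* ε) and another alternative N → α with FIRST(α) ∩ FOLLOW(N) ≠ ∅: on such a lookahead the parser cannot decide between expanding α and letting N vanish via β.

Nullable non-terminals: A.
FIRST sets used below: FIRST(S) = { ';' }

A: nullable alternative(s) A → ε; FOLLOW(A) = { ';', 'd' }
  A → ; d S: FIRST \ {ε} = { ';' } — overlaps FOLLOW(A) on { ';' }: CONFLICT
  A → S S A: FIRST \ {ε} = { ';' } — overlaps FOLLOW(A) on { ';' }: CONFLICT
  A → d X A: FIRST \ {ε} = { 'd' } — overlaps FOLLOW(A) on { 'd' }: CONFLICT
  A → ε: FIRST \ {ε} = { } — this is the only nullable alternative, skip

S, X have no nullable alternative, so no FIRST/FOLLOW check is needed there.

So the grammar has 3 FIRST/FOLLOW conflicts (marked CONFLICT above).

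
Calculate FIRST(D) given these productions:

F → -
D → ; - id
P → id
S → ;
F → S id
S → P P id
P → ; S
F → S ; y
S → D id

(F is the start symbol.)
To compute FIRST(D), examine every production with D on the left-hand side, reading each right-hand side left to right until a non-nullable symbol is reached.

From D → ; - id:
  - ';' is a terminal: add ';' and stop

Collecting: FIRST(D) = { ';' }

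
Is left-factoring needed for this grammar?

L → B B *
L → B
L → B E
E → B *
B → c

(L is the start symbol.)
Left-factoring is needed when two productions for the same non-terminal
share a common prefix on the right-hand side.

Productions for L:
  L → B B *
  L → B
  L → B E

Found common prefix 'B' in productions for L

Answer: Yes, L has productions with common prefix 'B'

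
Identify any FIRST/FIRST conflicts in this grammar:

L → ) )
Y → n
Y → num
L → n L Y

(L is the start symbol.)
No FIRST/FIRST conflicts.

Productions for L:
  L → ) ): FIRST = { ')' }
  L → n L Y: FIRST = { 'n' }
Productions for Y:
  Y → n: FIRST = { 'n' }
  Y → num: FIRST = { 'num' }

All alternatives of each non-terminal have pairwise disjoint FIRST sets.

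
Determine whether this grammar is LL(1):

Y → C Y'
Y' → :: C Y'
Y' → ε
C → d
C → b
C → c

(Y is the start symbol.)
Yes, the grammar is LL(1).

A grammar is LL(1) if for each non-terminal N with multiple productions, the predict sets of those productions are pairwise disjoint, where PREDICT(N → α) = (FIRST(α) \ {ε}) ∪ (FOLLOW(N) if α ⇒* ε).

Relevant sets:
  FOLLOW(Y') = { $ }

For Y':
  PREDICT(Y' → :: C Y') = { '::' }
  PREDICT(Y' → ε) = { $ }
For C:
  PREDICT(C → d) = { 'd' }
  PREDICT(C → b) = { 'b' }
  PREDICT(C → c) = { 'c' }
Y has a single production, so nothing to check there.

All predict sets are disjoint. The grammar IS LL(1).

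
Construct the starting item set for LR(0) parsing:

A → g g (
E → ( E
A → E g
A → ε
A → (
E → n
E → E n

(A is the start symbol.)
First, augment the grammar with A' → A
I₀ = CLOSURE({ [A' → . A] }):
  [A' → . A] has the dot before A: add [A → . g g (], [A → . E g], [A → .], [A → . (]
  [A → . E g] has the dot before E: add [E → . ( E], [E → . n], [E → . E n]
No further items can be added.

I₀ = { [A → . (], [A → . E g], [A → . g g (], [A → .], [A' → . A], [E → . ( E], [E → . E n], [E → . n] }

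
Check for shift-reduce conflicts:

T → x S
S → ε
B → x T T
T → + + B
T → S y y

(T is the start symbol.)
Yes — I0: [S → .] vs [T → . + + B]; I10: [S → .] vs [T → . + + B]; I11: [S → .] vs [T → . + + B]

A shift-reduce conflict occurs when an LR(0) state has both:
  - a complete (reduce) item [A → α .] (dot at the end), and
  - a shift item [B → β . c γ] (dot before a terminal).

Augment with T' → T and build the canonical LR(0) collection (I0 = CLOSURE({[T' → . T]}), then GOTO on every symbol after a dot until no new states appear). It has 13 states:
  I0: { [S → .], [T → . + + B], [T → . S y y], [T → . x S], [T' → . T] }  — shift, reduce
  I1: { [T → + . + B] }  — shift
  I2: { [T → S . y y] }  — shift
  I3: { [T' → T .] }  — accept
  I4: { [S → .], [T → x . S] }  — reduce
  I5: { [T → x S .] }  — reduce
  I6: { [T → S y . y] }  — shift
  I7: { [T → S y y .] }  — reduce
  I8: { [B → . x T T], [T → + + . B] }  — shift
  I9: { [T → + + B .] }  — reduce
  I10: { [B → x . T T], [S → .], [T → . + + B], [T → . S y y], [T → . x S] }  — shift, reduce
  I11: { [B → x T . T], [S → .], [T → . + + B], [T → . S y y], [T → . x S] }  — shift, reduce
  I12: { [B → x T T .] }  — reduce

I0 contains reduce item [S → .] and shift items [T → . + + B], [T → . x S] — shift-reduce conflict.
I10 contains reduce item [S → .] and shift items [T → . + + B], [T → . x S] — shift-reduce conflict.
I11 contains reduce item [S → .] and shift items [T → . + + B], [T → . x S] — shift-reduce conflict.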